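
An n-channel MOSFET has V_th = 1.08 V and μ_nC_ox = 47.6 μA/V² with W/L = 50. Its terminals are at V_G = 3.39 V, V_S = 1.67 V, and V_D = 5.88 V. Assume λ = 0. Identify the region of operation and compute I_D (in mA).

Saturation; I_D = 0.487 mA

V_GS = V_G − V_S = 3.39 − 1.67 = 1.72 V; V_DS = V_D − V_S = 5.88 − 1.67 = 4.21 V.
k_n = μ_nC_ox · (W/L) = 2.38 mA/V².
V_ov = V_GS − V_th = 1.72 − 1.08 = 0.64 V.
Since V_DS = 4.21 V ≥ V_ov = 0.64 V, the device is in saturation.
I_D = ½ k_n V_ov² = 0.5 × 2.38 × 0.64² = 0.487 mA.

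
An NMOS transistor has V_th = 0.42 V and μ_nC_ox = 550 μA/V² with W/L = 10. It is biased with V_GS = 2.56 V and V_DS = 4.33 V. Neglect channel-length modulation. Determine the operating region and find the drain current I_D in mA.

Saturation; I_D = 12.6 mA

k_n = μ_nC_ox · (W/L) = 5.5 mA/V².
V_ov = V_GS − V_th = 2.56 − 0.42 = 2.14 V.
Since V_DS = 4.33 V ≥ V_ov = 2.14 V, the device is in saturation.
I_D = ½ k_n V_ov² = 0.5 × 5.5 × 2.14² = 12.6 mA.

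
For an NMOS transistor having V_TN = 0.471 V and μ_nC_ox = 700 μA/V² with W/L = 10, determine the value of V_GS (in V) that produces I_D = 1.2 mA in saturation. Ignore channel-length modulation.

V_GS = 1.06 V

k_n = μ_nC_ox · (W/L) = 7 mA/V².
In saturation I_D = ½ k_n (V_GS − V_TN)², so V_GS − V_TN = √(2 I_D / k_n) = √(2 × 1.2 / 7) = 0.586 V.
V_GS = 0.471 + 0.586 = 1.06 V.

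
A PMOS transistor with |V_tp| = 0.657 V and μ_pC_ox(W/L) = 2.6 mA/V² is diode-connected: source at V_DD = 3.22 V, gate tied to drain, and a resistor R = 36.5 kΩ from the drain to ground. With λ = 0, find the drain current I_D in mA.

With gate tied to drain, V_SG = V_SD ≥ V_SG − |V_tp|, so the device is in saturation.
KCL at the drain: ½ k_p (V_SG − |V_tp|)² = (V_DD − V_SG)/R.
Let x = V_SG − 0.657. Then 47.5 x² + x − 2.563 = 0, giving x = 0.222 V (positive root), so V_SG = 0.879 V.
I_D = (V_DD − V_SG)/R = (3.22 − 0.879) / 36.5 = 0.0641 mA.

I_D = 0.0641 mA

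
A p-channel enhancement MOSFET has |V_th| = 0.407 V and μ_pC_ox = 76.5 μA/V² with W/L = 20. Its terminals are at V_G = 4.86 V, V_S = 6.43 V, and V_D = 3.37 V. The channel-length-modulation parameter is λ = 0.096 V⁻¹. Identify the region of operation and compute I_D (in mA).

V_SG = V_S − V_G = 6.43 − 4.86 = 1.57 V; V_SD = V_S − V_D = 6.43 − 3.37 = 3.06 V.
k_p = μ_pC_ox · (W/L) = 1.53 mA/V².
V_ov = V_SG − |V_th| = 1.57 − 0.407 = 1.16 V.
Since V_SD = 3.06 V ≥ V_ov = 1.16 V, the device is in saturation.
I_D = ½ k_p V_ov² (1 + λ V_SD) = 0.5 × 1.53 × 1.16² × (1 + 0.096 × 3.06) = 1.34 mA.

Saturation; I_D = 1.34 mA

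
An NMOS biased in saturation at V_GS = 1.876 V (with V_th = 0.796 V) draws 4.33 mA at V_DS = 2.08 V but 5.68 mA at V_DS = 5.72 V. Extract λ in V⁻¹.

λ = 0.104 V⁻¹

With V_GS fixed, I_D ∝ (1 + λ V_DS) in saturation, so I_D2/I_D1 = (1 + λ V_DS2)/(1 + λ V_DS1).
5.68/4.33 = 1.312 = (1 + 5.72 λ)/(1 + 2.08 λ).
Solving: λ (I_D1 V_DS2 − I_D2 V_DS1) = I_D2 − I_D1, so λ = (5.68 − 4.33) / (4.33 × 5.72 − 5.68 × 2.08) = 1.35 / 13 = 0.104 V⁻¹.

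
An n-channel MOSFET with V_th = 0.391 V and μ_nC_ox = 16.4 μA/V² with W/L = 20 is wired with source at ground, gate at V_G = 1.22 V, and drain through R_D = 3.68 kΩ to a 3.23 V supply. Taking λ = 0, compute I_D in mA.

I_D = 0.113 mA

V_GS = V_G = 1.22 V, so V_ov = 1.22 − 0.391 = 0.829 V.
k_n = μ_nC_ox · (W/L) = 0.328 mA/V².
Assume saturation: I_D = ½ k_n V_ov² = 0.5 × 0.328 × 0.829² = 0.113 mA, giving V_DS = V_DD − I_D R_D = 3.23 − 0.113 × 3.68 = 2.82 V.
V_DS = 2.82 V ≥ V_ov = 0.829 V, confirming saturation.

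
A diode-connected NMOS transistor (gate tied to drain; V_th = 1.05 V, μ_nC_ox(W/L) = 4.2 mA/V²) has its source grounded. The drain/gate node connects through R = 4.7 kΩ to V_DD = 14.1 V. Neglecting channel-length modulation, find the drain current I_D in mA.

With gate tied to drain, V_GS = V_DS ≥ V_GS − V_th, so the device is in saturation.
KCL at the drain: ½ k_n (V_GS − V_th)² = (V_DD − V_GS)/R.
Let x = V_GS − 1.05. Then 9.87 x² + x − 13.05 = 0, giving x = 1.1 V (positive root), so V_GS = 2.15 V.
I_D = (V_DD − V_GS)/R = (14.1 − 2.15) / 4.7 = 2.54 mA.

I_D = 2.54 mA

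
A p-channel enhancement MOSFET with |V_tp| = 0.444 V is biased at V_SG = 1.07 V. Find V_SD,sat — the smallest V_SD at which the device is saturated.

The boundary between triode and saturation is V_SD = V_SG − |V_tp| = V_ov.
V_ov = 1.07 − 0.444 = 0.626 V.

V_SD,sat = 0.626 V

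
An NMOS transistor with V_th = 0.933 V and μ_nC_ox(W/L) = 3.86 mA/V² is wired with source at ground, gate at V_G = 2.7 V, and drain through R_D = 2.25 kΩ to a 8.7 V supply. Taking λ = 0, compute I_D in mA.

V_GS = V_G = 2.7 V, so V_ov = 2.7 − 0.933 = 1.77 V.
Assume saturation: I_D = ½ k_n V_ov² = 0.5 × 3.86 × 1.77² = 6.03 mA, giving V_DS = V_DD − I_D R_D = 8.7 − 6.03 × 2.25 = -4.86 V.
But -4.86 V < V_ov = 1.77 V, so the device is actually in triode.
In triode I_D = k_n[V_ov V_DS − ½ V_DS²] and I_D = (V_DD − V_DS)/R_D. Equating: 4.34 V_DS² − 16.35 V_DS + 8.7 = 0, giving V_DS = 0.642 V (the root below V_ov).
I_D = (8.7 − 0.642) / 2.25 = 3.58 mA.

I_D = 3.58 mA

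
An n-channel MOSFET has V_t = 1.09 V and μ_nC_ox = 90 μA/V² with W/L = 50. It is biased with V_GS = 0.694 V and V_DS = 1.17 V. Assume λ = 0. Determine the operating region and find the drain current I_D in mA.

V_GS = 0.694 V < V_t = 1.09 V, so the transistor is in cutoff.

Cutoff; I_D = 0 mA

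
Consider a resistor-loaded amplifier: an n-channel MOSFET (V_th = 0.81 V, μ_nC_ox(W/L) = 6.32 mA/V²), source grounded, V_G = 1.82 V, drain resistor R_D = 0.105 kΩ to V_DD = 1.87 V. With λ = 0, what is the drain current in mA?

I_D = 3.22 mA

V_GS = V_G = 1.82 V, so V_ov = 1.82 − 0.81 = 1.01 V.
Assume saturation: I_D = ½ k_n V_ov² = 0.5 × 6.32 × 1.01² = 3.22 mA, giving V_DS = V_DD − I_D R_D = 1.87 − 3.22 × 0.105 = 1.53 V.
V_DS = 1.53 V ≥ V_ov = 1.01 V, confirming saturation.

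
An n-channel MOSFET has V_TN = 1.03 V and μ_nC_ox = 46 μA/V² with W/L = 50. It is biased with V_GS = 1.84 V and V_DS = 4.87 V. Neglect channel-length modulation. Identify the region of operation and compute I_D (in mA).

Saturation; I_D = 0.755 mA

k_n = μ_nC_ox · (W/L) = 2.3 mA/V².
V_ov = V_GS − V_TN = 1.84 − 1.03 = 0.81 V.
Since V_DS = 4.87 V ≥ V_ov = 0.81 V, the device is in saturation.
I_D = ½ k_n V_ov² = 0.5 × 2.3 × 0.81² = 0.755 mA.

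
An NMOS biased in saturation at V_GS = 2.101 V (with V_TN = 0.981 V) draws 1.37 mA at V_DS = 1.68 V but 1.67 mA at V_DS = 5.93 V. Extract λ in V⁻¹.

With V_GS fixed, I_D ∝ (1 + λ V_DS) in saturation, so I_D2/I_D1 = (1 + λ V_DS2)/(1 + λ V_DS1).
1.67/1.37 = 1.219 = (1 + 5.93 λ)/(1 + 1.68 λ).
Solving: λ (I_D1 V_DS2 − I_D2 V_DS1) = I_D2 − I_D1, so λ = (1.67 − 1.37) / (1.37 × 5.93 − 1.67 × 1.68) = 0.3 / 5.32 = 0.0564 V⁻¹.

λ = 0.0564 V⁻¹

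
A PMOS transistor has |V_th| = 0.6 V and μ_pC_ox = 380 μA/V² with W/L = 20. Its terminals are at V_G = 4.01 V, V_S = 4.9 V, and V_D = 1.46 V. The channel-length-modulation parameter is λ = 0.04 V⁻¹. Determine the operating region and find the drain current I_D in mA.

Saturation; I_D = 0.364 mA

V_SG = V_S − V_G = 4.9 − 4.01 = 0.89 V; V_SD = V_S − V_D = 4.9 − 1.46 = 3.44 V.
k_p = μ_pC_ox · (W/L) = 7.6 mA/V².
V_ov = V_SG − |V_th| = 0.89 − 0.6 = 0.29 V.
Since V_SD = 3.44 V ≥ V_ov = 0.29 V, the device is in saturation.
I_D = ½ k_p V_ov² (1 + λ V_SD) = 0.5 × 7.6 × 0.29² × (1 + 0.04 × 3.44) = 0.364 mA.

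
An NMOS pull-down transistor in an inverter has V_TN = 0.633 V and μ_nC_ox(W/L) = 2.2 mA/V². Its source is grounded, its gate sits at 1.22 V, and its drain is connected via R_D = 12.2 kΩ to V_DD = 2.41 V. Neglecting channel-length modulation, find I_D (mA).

I_D = 0.184 mA

V_GS = V_G = 1.22 V, so V_ov = 1.22 − 0.633 = 0.587 V.
Assume saturation: I_D = ½ k_n V_ov² = 0.5 × 2.2 × 0.587² = 0.379 mA, giving V_DS = V_DD − I_D R_D = 2.41 − 0.379 × 12.2 = -2.21 V.
But -2.21 V < V_ov = 0.587 V, so the device is actually in triode.
In triode I_D = k_n[V_ov V_DS − ½ V_DS²] and I_D = (V_DD − V_DS)/R_D. Equating: 13.4 V_DS² − 16.76 V_DS + 2.41 = 0, giving V_DS = 0.166 V (the root below V_ov).
I_D = (2.41 − 0.166) / 12.2 = 0.184 mA.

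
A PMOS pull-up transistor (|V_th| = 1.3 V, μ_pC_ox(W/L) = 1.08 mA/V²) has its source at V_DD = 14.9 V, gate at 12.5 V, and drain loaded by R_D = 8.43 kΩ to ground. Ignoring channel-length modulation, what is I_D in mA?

V_SG = V_DD − V_G = 14.9 − 12.5 = 2.4 V, so V_ov = 2.4 − 1.3 = 1.1 V.
Assume saturation: I_D = ½ k_p V_ov² = 0.5 × 1.08 × 1.1² = 0.653 mA, giving V_SD = V_DD − I_D R_D = 14.9 − 0.653 × 8.43 = 9.39 V.
V_SD = 9.39 V ≥ V_ov = 1.1 V, confirming saturation.

I_D = 0.653 mA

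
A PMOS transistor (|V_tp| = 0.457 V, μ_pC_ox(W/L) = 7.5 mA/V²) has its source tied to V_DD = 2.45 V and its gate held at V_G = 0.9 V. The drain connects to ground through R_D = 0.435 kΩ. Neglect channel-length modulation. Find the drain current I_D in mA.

I_D = 3.97 mA

V_SG = V_DD − V_G = 2.45 − 0.9 = 1.55 V, so V_ov = 1.55 − 0.457 = 1.09 V.
Assume saturation: I_D = ½ k_p V_ov² = 0.5 × 7.5 × 1.09² = 4.48 mA, giving V_SD = V_DD − I_D R_D = 2.45 − 4.48 × 0.435 = 0.501 V.
But 0.501 V < V_ov = 1.09 V, so the device is actually in triode.
In triode I_D = k_p[V_ov V_SD − ½ V_SD²] and I_D = (V_DD − V_SD)/R_D. Equating: 1.63 V_SD² − 4.566 V_SD + 2.45 = 0, giving V_SD = 0.724 V (the root below V_ov).
I_D = (2.45 − 0.724) / 0.435 = 3.97 mA.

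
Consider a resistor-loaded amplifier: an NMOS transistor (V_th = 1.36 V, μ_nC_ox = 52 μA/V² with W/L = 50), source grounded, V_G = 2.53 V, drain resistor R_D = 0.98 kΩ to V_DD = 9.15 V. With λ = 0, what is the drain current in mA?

I_D = 1.78 mA

V_GS = V_G = 2.53 V, so V_ov = 2.53 − 1.36 = 1.17 V.
k_n = μ_nC_ox · (W/L) = 2.6 mA/V².
Assume saturation: I_D = ½ k_n V_ov² = 0.5 × 2.6 × 1.17² = 1.78 mA, giving V_DS = V_DD − I_D R_D = 9.15 − 1.78 × 0.98 = 7.41 V.
V_DS = 7.41 V ≥ V_ov = 1.17 V, confirming saturation.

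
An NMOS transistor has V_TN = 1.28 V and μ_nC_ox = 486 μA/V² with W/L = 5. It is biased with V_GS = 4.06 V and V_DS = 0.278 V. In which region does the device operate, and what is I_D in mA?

Triode; I_D = 1.78 mA

k_n = μ_nC_ox · (W/L) = 2.43 mA/V².
V_ov = V_GS − V_TN = 4.06 − 1.28 = 2.78 V.
Since V_DS = 0.278 V < V_ov = 2.78 V, the device is in the triode region.
I_D = k_n [V_ov · V_DS − ½ V_DS²] = 2.43 × [2.78 × 0.278 − 0.5 × 0.278²] = 1.78 mA.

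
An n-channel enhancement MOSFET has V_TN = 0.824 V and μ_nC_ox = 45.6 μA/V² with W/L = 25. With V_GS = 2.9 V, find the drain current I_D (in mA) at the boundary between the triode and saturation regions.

I_D = 2.46 mA

At the boundary V_DS = V_ov = V_GS − V_TN = 2.9 − 0.824 = 2.08 V.
k_n = μ_nC_ox · (W/L) = 1.14 mA/V².
I_D = ½ k_n V_ov² = 0.5 × 1.14 × 2.08² = 2.46 mA.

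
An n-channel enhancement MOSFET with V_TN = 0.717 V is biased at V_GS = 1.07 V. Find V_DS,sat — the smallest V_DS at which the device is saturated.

The boundary between triode and saturation is V_DS = V_GS − V_TN = V_ov.
V_ov = 1.07 − 0.717 = 0.353 V.

V_DS,sat = 0.353 V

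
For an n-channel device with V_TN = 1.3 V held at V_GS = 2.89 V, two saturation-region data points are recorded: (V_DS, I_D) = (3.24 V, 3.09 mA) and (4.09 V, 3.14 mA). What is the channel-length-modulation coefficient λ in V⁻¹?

With V_GS fixed, I_D ∝ (1 + λ V_DS) in saturation, so I_D2/I_D1 = (1 + λ V_DS2)/(1 + λ V_DS1).
3.14/3.09 = 1.016 = (1 + 4.09 λ)/(1 + 3.24 λ).
Solving: λ (I_D1 V_DS2 − I_D2 V_DS1) = I_D2 − I_D1, so λ = (3.14 − 3.09) / (3.09 × 4.09 − 3.14 × 3.24) = 0.05 / 2.46 = 0.0203 V⁻¹.

λ = 0.0203 V⁻¹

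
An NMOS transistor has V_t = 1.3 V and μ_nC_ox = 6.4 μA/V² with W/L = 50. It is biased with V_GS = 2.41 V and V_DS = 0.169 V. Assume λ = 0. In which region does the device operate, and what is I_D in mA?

Triode; I_D = 0.0555 mA

k_n = μ_nC_ox · (W/L) = 0.32 mA/V².
V_ov = V_GS − V_t = 2.41 − 1.3 = 1.11 V.
Since V_DS = 0.169 V < V_ov = 1.11 V, the device is in the triode region.
I_D = k_n [V_ov · V_DS − ½ V_DS²] = 0.32 × [1.11 × 0.169 − 0.5 × 0.169²] = 0.0555 mA.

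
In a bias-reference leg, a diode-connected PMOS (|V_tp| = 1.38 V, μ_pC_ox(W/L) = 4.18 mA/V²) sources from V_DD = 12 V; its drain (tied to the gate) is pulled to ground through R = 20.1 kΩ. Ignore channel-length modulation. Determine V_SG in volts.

With gate tied to drain, V_SG = V_SD ≥ V_SG − |V_tp|, so the device is in saturation.
KCL at the drain: ½ k_p (V_SG − |V_tp|)² = (V_DD − V_SG)/R.
Let x = V_SG − 1.38. Then 42 x² + x − 10.62 = 0, giving x = 0.491 V (positive root), so V_SG = 1.87 V.
I_D = (V_DD − V_SG)/R = (12 − 1.87) / 20.1 = 0.504 mA.

V_SG = 1.87 V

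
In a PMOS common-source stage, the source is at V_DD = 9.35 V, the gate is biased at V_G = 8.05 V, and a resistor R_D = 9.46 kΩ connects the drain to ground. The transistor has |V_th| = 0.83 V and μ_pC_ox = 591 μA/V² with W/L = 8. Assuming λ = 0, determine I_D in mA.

I_D = 0.522 mA

V_SG = V_DD − V_G = 9.35 − 8.05 = 1.3 V, so V_ov = 1.3 − 0.83 = 0.47 V.
k_p = μ_pC_ox · (W/L) = 4.728 mA/V².
Assume saturation: I_D = ½ k_p V_ov² = 0.5 × 4.728 × 0.47² = 0.522 mA, giving V_SD = V_DD − I_D R_D = 9.35 − 0.522 × 9.46 = 4.41 V.
V_SD = 4.41 V ≥ V_ov = 0.47 V, confirming saturation.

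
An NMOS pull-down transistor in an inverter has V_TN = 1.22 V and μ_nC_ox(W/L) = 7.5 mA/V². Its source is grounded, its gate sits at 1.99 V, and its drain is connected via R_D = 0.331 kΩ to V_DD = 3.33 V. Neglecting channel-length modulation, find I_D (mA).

I_D = 2.22 mA

V_GS = V_G = 1.99 V, so V_ov = 1.99 − 1.22 = 0.77 V.
Assume saturation: I_D = ½ k_n V_ov² = 0.5 × 7.5 × 0.77² = 2.22 mA, giving V_DS = V_DD − I_D R_D = 3.33 − 2.22 × 0.331 = 2.59 V.
V_DS = 2.59 V ≥ V_ov = 0.77 V, confirming saturation.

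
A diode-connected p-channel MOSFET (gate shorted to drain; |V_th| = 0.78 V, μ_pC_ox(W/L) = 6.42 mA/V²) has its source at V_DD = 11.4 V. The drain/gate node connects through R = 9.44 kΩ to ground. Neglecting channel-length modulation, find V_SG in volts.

With gate tied to drain, V_SG = V_SD ≥ V_SG − |V_th|, so the device is in saturation.
KCL at the drain: ½ k_p (V_SG − |V_th|)² = (V_DD − V_SG)/R.
Let x = V_SG − 0.78. Then 30.3 x² + x − 10.62 = 0, giving x = 0.576 V (positive root), so V_SG = 1.36 V.
I_D = (V_DD − V_SG)/R = (11.4 − 1.36) / 9.44 = 1.06 mA.

V_SG = 1.36 V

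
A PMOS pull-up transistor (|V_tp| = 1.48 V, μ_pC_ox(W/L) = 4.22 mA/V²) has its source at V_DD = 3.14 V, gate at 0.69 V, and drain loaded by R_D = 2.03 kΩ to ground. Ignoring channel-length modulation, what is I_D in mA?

I_D = 1.34 mA

V_SG = V_DD − V_G = 3.14 − 0.69 = 2.45 V, so V_ov = 2.45 − 1.48 = 0.97 V.
Assume saturation: I_D = ½ k_p V_ov² = 0.5 × 4.22 × 0.97² = 1.99 mA, giving V_SD = V_DD − I_D R_D = 3.14 − 1.99 × 2.03 = -0.89 V.
But -0.89 V < V_ov = 0.97 V, so the device is actually in triode.
In triode I_D = k_p[V_ov V_SD − ½ V_SD²] and I_D = (V_DD − V_SD)/R_D. Equating: 4.28 V_SD² − 9.31 V_SD + 3.14 = 0, giving V_SD = 0.417 V (the root below V_ov).
I_D = (3.14 − 0.417) / 2.03 = 1.34 mA.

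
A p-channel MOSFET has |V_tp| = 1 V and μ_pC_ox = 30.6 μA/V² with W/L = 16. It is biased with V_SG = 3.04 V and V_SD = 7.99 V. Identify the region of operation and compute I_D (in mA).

Saturation; I_D = 1.02 mA

k_p = μ_pC_ox · (W/L) = 0.4896 mA/V².
V_ov = V_SG − |V_tp| = 3.04 − 1 = 2.04 V.
Since V_SD = 7.99 V ≥ V_ov = 2.04 V, the device is in saturation.
I_D = ½ k_p V_ov² = 0.5 × 0.4896 × 2.04² = 1.02 mA.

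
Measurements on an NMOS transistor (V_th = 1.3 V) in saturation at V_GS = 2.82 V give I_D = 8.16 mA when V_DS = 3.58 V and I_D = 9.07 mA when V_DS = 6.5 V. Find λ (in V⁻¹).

With V_GS fixed, I_D ∝ (1 + λ V_DS) in saturation, so I_D2/I_D1 = (1 + λ V_DS2)/(1 + λ V_DS1).
9.07/8.16 = 1.112 = (1 + 6.5 λ)/(1 + 3.58 λ).
Solving: λ (I_D1 V_DS2 − I_D2 V_DS1) = I_D2 − I_D1, so λ = (9.07 − 8.16) / (8.16 × 6.5 − 9.07 × 3.58) = 0.91 / 20.6 = 0.0442 V⁻¹.

λ = 0.0442 V⁻¹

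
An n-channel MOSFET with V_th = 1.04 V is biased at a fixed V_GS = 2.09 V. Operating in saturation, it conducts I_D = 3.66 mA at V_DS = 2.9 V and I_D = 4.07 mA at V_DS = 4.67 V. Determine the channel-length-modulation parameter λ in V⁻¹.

With V_GS fixed, I_D ∝ (1 + λ V_DS) in saturation, so I_D2/I_D1 = (1 + λ V_DS2)/(1 + λ V_DS1).
4.07/3.66 = 1.112 = (1 + 4.67 λ)/(1 + 2.9 λ).
Solving: λ (I_D1 V_DS2 − I_D2 V_DS1) = I_D2 − I_D1, so λ = (4.07 − 3.66) / (3.66 × 4.67 − 4.07 × 2.9) = 0.41 / 5.29 = 0.0775 V⁻¹.

λ = 0.0775 V⁻¹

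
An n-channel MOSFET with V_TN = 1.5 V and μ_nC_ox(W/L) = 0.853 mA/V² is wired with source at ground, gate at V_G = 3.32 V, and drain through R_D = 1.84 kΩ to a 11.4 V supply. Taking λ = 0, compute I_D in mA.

I_D = 1.41 mA

V_GS = V_G = 3.32 V, so V_ov = 3.32 − 1.5 = 1.82 V.
Assume saturation: I_D = ½ k_n V_ov² = 0.5 × 0.853 × 1.82² = 1.41 mA, giving V_DS = V_DD − I_D R_D = 11.4 − 1.41 × 1.84 = 8.8 V.
V_DS = 8.8 V ≥ V_ov = 1.82 V, confirming saturation.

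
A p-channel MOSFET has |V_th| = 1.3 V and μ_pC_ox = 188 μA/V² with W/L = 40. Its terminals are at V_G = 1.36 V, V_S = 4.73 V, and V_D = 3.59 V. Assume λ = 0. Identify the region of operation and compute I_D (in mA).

Triode; I_D = 12.9 mA

V_SG = V_S − V_G = 4.73 − 1.36 = 3.37 V; V_SD = V_S − V_D = 4.73 − 3.59 = 1.14 V.
k_p = μ_pC_ox · (W/L) = 7.52 mA/V².
V_ov = V_SG − |V_th| = 3.37 − 1.3 = 2.07 V.
Since V_SD = 1.14 V < V_ov = 2.07 V, the device is in the triode region.
I_D = k_p [V_ov · V_SD − ½ V_SD²] = 7.52 × [2.07 × 1.14 − 0.5 × 1.14²] = 12.9 mA.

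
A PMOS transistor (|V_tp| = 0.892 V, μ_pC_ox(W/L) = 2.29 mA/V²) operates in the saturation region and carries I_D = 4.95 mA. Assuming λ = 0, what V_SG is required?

V_SG = 2.97 V

In saturation I_D = ½ k_p (V_SG − |V_tp|)², so V_SG − |V_tp| = √(2 I_D / k_p) = √(2 × 4.95 / 2.29) = 2.08 V.
V_SG = 0.892 + 2.08 = 2.97 V.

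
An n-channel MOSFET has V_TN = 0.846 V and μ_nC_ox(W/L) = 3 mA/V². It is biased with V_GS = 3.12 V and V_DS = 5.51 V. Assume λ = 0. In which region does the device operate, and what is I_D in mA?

Saturation; I_D = 7.76 mA

V_ov = V_GS − V_TN = 3.12 − 0.846 = 2.27 V.
Since V_DS = 5.51 V ≥ V_ov = 2.27 V, the device is in saturation.
I_D = ½ k_n V_ov² = 0.5 × 3 × 2.27² = 7.76 mA.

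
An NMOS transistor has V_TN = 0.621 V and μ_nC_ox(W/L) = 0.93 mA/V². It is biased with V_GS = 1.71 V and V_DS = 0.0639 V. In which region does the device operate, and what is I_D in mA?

V_ov = V_GS − V_TN = 1.71 − 0.621 = 1.09 V.
Since V_DS = 0.0639 V < V_ov = 1.09 V, the device is in the triode region.
I_D = k_n [V_ov · V_DS − ½ V_DS²] = 0.93 × [1.09 × 0.0639 − 0.5 × 0.0639²] = 0.0628 mA.

Triode; I_D = 0.0628 mA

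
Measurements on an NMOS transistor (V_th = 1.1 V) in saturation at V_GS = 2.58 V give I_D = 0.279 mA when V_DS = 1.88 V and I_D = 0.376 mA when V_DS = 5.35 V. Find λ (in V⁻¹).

λ = 0.123 V⁻¹

With V_GS fixed, I_D ∝ (1 + λ V_DS) in saturation, so I_D2/I_D1 = (1 + λ V_DS2)/(1 + λ V_DS1).
0.376/0.279 = 1.348 = (1 + 5.35 λ)/(1 + 1.88 λ).
Solving: λ (I_D1 V_DS2 − I_D2 V_DS1) = I_D2 − I_D1, so λ = (0.376 − 0.279) / (0.279 × 5.35 − 0.376 × 1.88) = 0.097 / 0.786 = 0.123 V⁻¹.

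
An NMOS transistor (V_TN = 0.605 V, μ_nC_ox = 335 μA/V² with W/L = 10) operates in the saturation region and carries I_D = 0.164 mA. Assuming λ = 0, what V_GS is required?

V_GS = 0.918 V

k_n = μ_nC_ox · (W/L) = 3.35 mA/V².
In saturation I_D = ½ k_n (V_GS − V_TN)², so V_GS − V_TN = √(2 I_D / k_n) = √(2 × 0.164 / 3.35) = 0.313 V.
V_GS = 0.605 + 0.313 = 0.918 V.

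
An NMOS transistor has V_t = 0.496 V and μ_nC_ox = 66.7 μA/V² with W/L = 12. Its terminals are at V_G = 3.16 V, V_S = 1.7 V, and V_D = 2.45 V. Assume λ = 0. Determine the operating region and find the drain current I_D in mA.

V_GS = V_G − V_S = 3.16 − 1.7 = 1.46 V; V_DS = V_D − V_S = 2.45 − 1.7 = 0.75 V.
k_n = μ_nC_ox · (W/L) = 0.8004 mA/V².
V_ov = V_GS − V_t = 1.46 − 0.496 = 0.964 V.
Since V_DS = 0.75 V < V_ov = 0.964 V, the device is in the triode region.
I_D = k_n [V_ov · V_DS − ½ V_DS²] = 0.8004 × [0.964 × 0.75 − 0.5 × 0.75²] = 0.354 mA.

Triode; I_D = 0.354 mA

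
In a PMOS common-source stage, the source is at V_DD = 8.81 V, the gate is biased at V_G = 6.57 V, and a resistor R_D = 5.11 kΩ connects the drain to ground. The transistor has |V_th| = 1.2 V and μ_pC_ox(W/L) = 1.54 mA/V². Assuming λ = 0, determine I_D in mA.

V_SG = V_DD − V_G = 8.81 − 6.57 = 2.24 V, so V_ov = 2.24 − 1.2 = 1.04 V.
Assume saturation: I_D = ½ k_p V_ov² = 0.5 × 1.54 × 1.04² = 0.833 mA, giving V_SD = V_DD − I_D R_D = 8.81 − 0.833 × 5.11 = 4.55 V.
V_SD = 4.55 V ≥ V_ov = 1.04 V, confirming saturation.

I_D = 0.833 mA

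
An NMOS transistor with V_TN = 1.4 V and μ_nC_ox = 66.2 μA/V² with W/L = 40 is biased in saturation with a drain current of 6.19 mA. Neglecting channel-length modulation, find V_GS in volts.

k_n = μ_nC_ox · (W/L) = 2.648 mA/V².
In saturation I_D = ½ k_n (V_GS − V_TN)², so V_GS − V_TN = √(2 I_D / k_n) = √(2 × 6.19 / 2.648) = 2.16 V.
V_GS = 1.4 + 2.16 = 3.56 V.

V_GS = 3.56 V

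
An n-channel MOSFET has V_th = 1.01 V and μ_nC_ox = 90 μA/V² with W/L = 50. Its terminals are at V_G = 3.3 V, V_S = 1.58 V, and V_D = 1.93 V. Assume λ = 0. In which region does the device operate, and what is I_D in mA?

V_GS = V_G − V_S = 3.3 − 1.58 = 1.72 V; V_DS = V_D − V_S = 1.93 − 1.58 = 0.35 V.
k_n = μ_nC_ox · (W/L) = 4.5 mA/V².
V_ov = V_GS − V_th = 1.72 − 1.01 = 0.71 V.
Since V_DS = 0.35 V < V_ov = 0.71 V, the device is in the triode region.
I_D = k_n [V_ov · V_DS − ½ V_DS²] = 4.5 × [0.71 × 0.35 − 0.5 × 0.35²] = 0.843 mA.

Triode; I_D = 0.843 mA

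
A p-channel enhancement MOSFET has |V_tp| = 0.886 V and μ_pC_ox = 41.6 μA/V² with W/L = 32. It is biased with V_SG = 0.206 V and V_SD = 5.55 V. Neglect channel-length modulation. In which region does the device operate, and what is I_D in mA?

Cutoff; I_D = 0 mA

V_SG = 0.206 V < |V_tp| = 0.886 V, so the transistor is in cutoff.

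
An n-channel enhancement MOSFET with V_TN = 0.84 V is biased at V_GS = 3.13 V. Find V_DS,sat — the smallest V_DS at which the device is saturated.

The boundary between triode and saturation is V_DS = V_GS − V_TN = V_ov.
V_ov = 3.13 − 0.84 = 2.29 V.

V_DS,sat = 2.29 V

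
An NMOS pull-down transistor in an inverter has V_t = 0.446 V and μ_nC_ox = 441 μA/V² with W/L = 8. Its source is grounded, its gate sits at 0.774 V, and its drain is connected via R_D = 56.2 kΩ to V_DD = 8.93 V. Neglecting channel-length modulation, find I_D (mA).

I_D = 0.156 mA

V_GS = V_G = 0.774 V, so V_ov = 0.774 − 0.446 = 0.328 V.
k_n = μ_nC_ox · (W/L) = 3.528 mA/V².
Assume saturation: I_D = ½ k_n V_ov² = 0.5 × 3.528 × 0.328² = 0.19 mA, giving V_DS = V_DD − I_D R_D = 8.93 − 0.19 × 56.2 = -1.74 V.
But -1.74 V < V_ov = 0.328 V, so the device is actually in triode.
In triode I_D = k_n[V_ov V_DS − ½ V_DS²] and I_D = (V_DD − V_DS)/R_D. Equating: 99.1 V_DS² − 66.03 V_DS + 8.93 = 0, giving V_DS = 0.189 V (the root below V_ov).
I_D = (8.93 − 0.189) / 56.2 = 0.156 mA.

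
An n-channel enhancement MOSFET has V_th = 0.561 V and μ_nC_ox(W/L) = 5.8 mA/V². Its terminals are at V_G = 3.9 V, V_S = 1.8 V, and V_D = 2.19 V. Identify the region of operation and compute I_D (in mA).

V_GS = V_G − V_S = 3.9 − 1.8 = 2.1 V; V_DS = V_D − V_S = 2.19 − 1.8 = 0.39 V.
V_ov = V_GS − V_th = 2.1 − 0.561 = 1.54 V.
Since V_DS = 0.39 V < V_ov = 1.54 V, the device is in the triode region.
I_D = k_n [V_ov · V_DS − ½ V_DS²] = 5.8 × [1.54 × 0.39 − 0.5 × 0.39²] = 3.04 mA.

Triode; I_D = 3.04 mA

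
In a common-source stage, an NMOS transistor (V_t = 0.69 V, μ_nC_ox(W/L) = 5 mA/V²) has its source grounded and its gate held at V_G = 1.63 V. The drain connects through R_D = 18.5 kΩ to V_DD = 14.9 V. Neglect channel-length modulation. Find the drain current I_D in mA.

I_D = 0.795 mA

V_GS = V_G = 1.63 V, so V_ov = 1.63 − 0.69 = 0.94 V.
Assume saturation: I_D = ½ k_n V_ov² = 0.5 × 5 × 0.94² = 2.21 mA, giving V_DS = V_DD − I_D R_D = 14.9 − 2.21 × 18.5 = -26 V.
But -26 V < V_ov = 0.94 V, so the device is actually in triode.
In triode I_D = k_n[V_ov V_DS − ½ V_DS²] and I_D = (V_DD − V_DS)/R_D. Equating: 46.2 V_DS² − 87.95 V_DS + 14.9 = 0, giving V_DS = 0.188 V (the root below V_ov).
I_D = (14.9 − 0.188) / 18.5 = 0.795 mA.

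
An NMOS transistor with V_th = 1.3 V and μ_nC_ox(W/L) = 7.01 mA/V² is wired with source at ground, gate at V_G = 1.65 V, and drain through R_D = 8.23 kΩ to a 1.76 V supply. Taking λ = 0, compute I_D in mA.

V_GS = V_G = 1.65 V, so V_ov = 1.65 − 1.3 = 0.35 V.
Assume saturation: I_D = ½ k_n V_ov² = 0.5 × 7.01 × 0.35² = 0.429 mA, giving V_DS = V_DD − I_D R_D = 1.76 − 0.429 × 8.23 = -1.77 V.
But -1.77 V < V_ov = 0.35 V, so the device is actually in triode.
In triode I_D = k_n[V_ov V_DS − ½ V_DS²] and I_D = (V_DD − V_DS)/R_D. Equating: 28.8 V_DS² − 21.19 V_DS + 1.76 = 0, giving V_DS = 0.0955 V (the root below V_ov).
I_D = (1.76 − 0.0955) / 8.23 = 0.202 mA.

I_D = 0.202 mA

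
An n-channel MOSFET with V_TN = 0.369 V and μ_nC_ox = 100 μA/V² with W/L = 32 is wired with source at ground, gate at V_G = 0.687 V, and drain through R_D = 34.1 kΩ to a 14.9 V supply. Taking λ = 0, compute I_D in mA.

I_D = 0.162 mA

V_GS = V_G = 0.687 V, so V_ov = 0.687 − 0.369 = 0.318 V.
k_n = μ_nC_ox · (W/L) = 3.2 mA/V².
Assume saturation: I_D = ½ k_n V_ov² = 0.5 × 3.2 × 0.318² = 0.162 mA, giving V_DS = V_DD − I_D R_D = 14.9 − 0.162 × 34.1 = 9.38 V.
V_DS = 9.38 V ≥ V_ov = 0.318 V, confirming saturation.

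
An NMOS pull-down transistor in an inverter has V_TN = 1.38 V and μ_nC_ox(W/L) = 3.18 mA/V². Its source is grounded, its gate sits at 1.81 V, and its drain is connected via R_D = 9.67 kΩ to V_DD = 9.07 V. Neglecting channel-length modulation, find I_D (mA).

V_GS = V_G = 1.81 V, so V_ov = 1.81 − 1.38 = 0.43 V.
Assume saturation: I_D = ½ k_n V_ov² = 0.5 × 3.18 × 0.43² = 0.294 mA, giving V_DS = V_DD − I_D R_D = 9.07 − 0.294 × 9.67 = 6.23 V.
V_DS = 6.23 V ≥ V_ov = 0.43 V, confirming saturation.

I_D = 0.294 mA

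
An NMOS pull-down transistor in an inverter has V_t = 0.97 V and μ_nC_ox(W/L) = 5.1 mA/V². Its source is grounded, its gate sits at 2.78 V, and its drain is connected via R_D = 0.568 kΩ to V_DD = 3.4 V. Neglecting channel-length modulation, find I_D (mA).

I_D = 4.86 mA

V_GS = V_G = 2.78 V, so V_ov = 2.78 − 0.97 = 1.81 V.
Assume saturation: I_D = ½ k_n V_ov² = 0.5 × 5.1 × 1.81² = 8.35 mA, giving V_DS = V_DD − I_D R_D = 3.4 − 8.35 × 0.568 = -1.35 V.
But -1.35 V < V_ov = 1.81 V, so the device is actually in triode.
In triode I_D = k_n[V_ov V_DS − ½ V_DS²] and I_D = (V_DD − V_DS)/R_D. Equating: 1.45 V_DS² − 6.243 V_DS + 3.4 = 0, giving V_DS = 0.639 V (the root below V_ov).
I_D = (3.4 − 0.639) / 0.568 = 4.86 mA.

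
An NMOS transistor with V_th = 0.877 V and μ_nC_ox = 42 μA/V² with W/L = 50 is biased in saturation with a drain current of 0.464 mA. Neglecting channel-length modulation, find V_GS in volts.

k_n = μ_nC_ox · (W/L) = 2.1 mA/V².
In saturation I_D = ½ k_n (V_GS − V_th)², so V_GS − V_th = √(2 I_D / k_n) = √(2 × 0.464 / 2.1) = 0.665 V.
V_GS = 0.877 + 0.665 = 1.54 V.

V_GS = 1.54 V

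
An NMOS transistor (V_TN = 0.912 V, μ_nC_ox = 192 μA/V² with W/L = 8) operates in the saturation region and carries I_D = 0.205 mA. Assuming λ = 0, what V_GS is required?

V_GS = 1.43 V

k_n = μ_nC_ox · (W/L) = 1.536 mA/V².
In saturation I_D = ½ k_n (V_GS − V_TN)², so V_GS − V_TN = √(2 I_D / k_n) = √(2 × 0.205 / 1.536) = 0.517 V.
V_GS = 0.912 + 0.517 = 1.43 V.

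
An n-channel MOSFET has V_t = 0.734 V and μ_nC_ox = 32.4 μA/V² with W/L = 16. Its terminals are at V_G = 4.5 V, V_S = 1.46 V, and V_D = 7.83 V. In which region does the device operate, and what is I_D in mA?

V_GS = V_G − V_S = 4.5 − 1.46 = 3.04 V; V_DS = V_D − V_S = 7.83 − 1.46 = 6.37 V.
k_n = μ_nC_ox · (W/L) = 0.5184 mA/V².
V_ov = V_GS − V_t = 3.04 − 0.734 = 2.31 V.
Since V_DS = 6.37 V ≥ V_ov = 2.31 V, the device is in saturation.
I_D = ½ k_n V_ov² = 0.5 × 0.5184 × 2.31² = 1.38 mA.

Saturation; I_D = 1.38 mA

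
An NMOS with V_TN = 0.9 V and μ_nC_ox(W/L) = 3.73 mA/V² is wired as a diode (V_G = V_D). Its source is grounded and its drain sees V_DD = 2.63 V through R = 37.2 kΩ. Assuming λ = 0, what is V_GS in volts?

With gate tied to drain, V_GS = V_DS ≥ V_GS − V_TN, so the device is in saturation.
KCL at the drain: ½ k_n (V_GS − V_TN)² = (V_DD − V_GS)/R.
Let x = V_GS − 0.9. Then 69.4 x² + x − 1.73 = 0, giving x = 0.151 V (positive root), so V_GS = 1.05 V.
I_D = (V_DD − V_GS)/R = (2.63 − 1.05) / 37.2 = 0.0424 mA.

V_GS = 1.05 V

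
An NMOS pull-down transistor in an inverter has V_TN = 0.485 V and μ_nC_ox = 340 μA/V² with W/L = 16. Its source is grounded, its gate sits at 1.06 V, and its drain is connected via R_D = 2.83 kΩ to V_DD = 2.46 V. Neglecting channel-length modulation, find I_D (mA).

I_D = 0.749 mA

V_GS = V_G = 1.06 V, so V_ov = 1.06 − 0.485 = 0.575 V.
k_n = μ_nC_ox · (W/L) = 5.44 mA/V².
Assume saturation: I_D = ½ k_n V_ov² = 0.5 × 5.44 × 0.575² = 0.899 mA, giving V_DS = V_DD − I_D R_D = 2.46 − 0.899 × 2.83 = -0.085 V.
But -0.085 V < V_ov = 0.575 V, so the device is actually in triode.
In triode I_D = k_n[V_ov V_DS − ½ V_DS²] and I_D = (V_DD − V_DS)/R_D. Equating: 7.7 V_DS² − 9.852 V_DS + 2.46 = 0, giving V_DS = 0.34 V (the root below V_ov).
I_D = (2.46 − 0.34) / 2.83 = 0.749 mA.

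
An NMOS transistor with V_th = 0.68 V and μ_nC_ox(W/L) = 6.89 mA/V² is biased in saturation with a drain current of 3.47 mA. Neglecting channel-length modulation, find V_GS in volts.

In saturation I_D = ½ k_n (V_GS − V_th)², so V_GS − V_th = √(2 I_D / k_n) = √(2 × 3.47 / 6.89) = 1 V.
V_GS = 0.68 + 1 = 1.68 V.

V_GS = 1.68 V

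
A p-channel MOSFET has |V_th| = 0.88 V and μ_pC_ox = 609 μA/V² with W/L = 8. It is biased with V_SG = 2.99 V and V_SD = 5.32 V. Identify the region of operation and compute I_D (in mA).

k_p = μ_pC_ox · (W/L) = 4.872 mA/V².
V_ov = V_SG − |V_th| = 2.99 − 0.88 = 2.11 V.
Since V_SD = 5.32 V ≥ V_ov = 2.11 V, the device is in saturation.
I_D = ½ k_p V_ov² = 0.5 × 4.872 × 2.11² = 10.8 mA.

Saturation; I_D = 10.8 mA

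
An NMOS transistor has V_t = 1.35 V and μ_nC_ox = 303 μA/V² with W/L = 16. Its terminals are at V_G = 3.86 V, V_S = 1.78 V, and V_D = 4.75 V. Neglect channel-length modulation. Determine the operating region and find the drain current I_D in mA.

Saturation; I_D = 1.29 mA

V_GS = V_G − V_S = 3.86 − 1.78 = 2.08 V; V_DS = V_D − V_S = 4.75 − 1.78 = 2.97 V.
k_n = μ_nC_ox · (W/L) = 4.848 mA/V².
V_ov = V_GS − V_t = 2.08 − 1.35 = 0.73 V.
Since V_DS = 2.97 V ≥ V_ov = 0.73 V, the device is in saturation.
I_D = ½ k_n V_ov² = 0.5 × 4.848 × 0.73² = 1.29 mA.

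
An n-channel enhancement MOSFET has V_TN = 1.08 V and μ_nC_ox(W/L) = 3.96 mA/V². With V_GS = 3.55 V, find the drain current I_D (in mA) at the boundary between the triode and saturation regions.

I_D = 12.1 mA

At the boundary V_DS = V_ov = V_GS − V_TN = 3.55 − 1.08 = 2.47 V.
I_D = ½ k_n V_ov² = 0.5 × 3.96 × 2.47² = 12.1 mA.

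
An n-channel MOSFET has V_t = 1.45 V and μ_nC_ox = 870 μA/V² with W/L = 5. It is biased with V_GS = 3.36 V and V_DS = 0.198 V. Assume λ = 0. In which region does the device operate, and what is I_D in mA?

k_n = μ_nC_ox · (W/L) = 4.35 mA/V².
V_ov = V_GS − V_t = 3.36 − 1.45 = 1.91 V.
Since V_DS = 0.198 V < V_ov = 1.91 V, the device is in the triode region.
I_D = k_n [V_ov · V_DS − ½ V_DS²] = 4.35 × [1.91 × 0.198 − 0.5 × 0.198²] = 1.56 mA.

Triode; I_D = 1.56 mA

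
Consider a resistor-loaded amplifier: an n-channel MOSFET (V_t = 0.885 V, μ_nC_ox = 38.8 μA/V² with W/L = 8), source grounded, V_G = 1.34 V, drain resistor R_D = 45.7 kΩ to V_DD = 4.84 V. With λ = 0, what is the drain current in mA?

I_D = 0.0321 mA

V_GS = V_G = 1.34 V, so V_ov = 1.34 − 0.885 = 0.455 V.
k_n = μ_nC_ox · (W/L) = 0.3104 mA/V².
Assume saturation: I_D = ½ k_n V_ov² = 0.5 × 0.3104 × 0.455² = 0.0321 mA, giving V_DS = V_DD − I_D R_D = 4.84 − 0.0321 × 45.7 = 3.37 V.
V_DS = 3.37 V ≥ V_ov = 0.455 V, confirming saturation.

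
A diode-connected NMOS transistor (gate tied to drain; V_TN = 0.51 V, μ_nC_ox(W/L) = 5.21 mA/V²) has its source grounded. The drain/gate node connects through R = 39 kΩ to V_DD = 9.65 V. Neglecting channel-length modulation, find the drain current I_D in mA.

With gate tied to drain, V_GS = V_DS ≥ V_GS − V_TN, so the device is in saturation.
KCL at the drain: ½ k_n (V_GS − V_TN)² = (V_DD − V_GS)/R.
Let x = V_GS − 0.51. Then 102 x² + x − 9.14 = 0, giving x = 0.295 V (positive root), so V_GS = 0.805 V.
I_D = (V_DD − V_GS)/R = (9.65 − 0.805) / 39 = 0.227 mA.

I_D = 0.227 mA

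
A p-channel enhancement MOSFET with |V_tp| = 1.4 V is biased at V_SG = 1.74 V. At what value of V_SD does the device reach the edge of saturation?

V_SD,sat = 0.340 V

The boundary between triode and saturation is V_SD = V_SG − |V_tp| = V_ov.
V_ov = 1.74 − 1.4 = 0.34 V.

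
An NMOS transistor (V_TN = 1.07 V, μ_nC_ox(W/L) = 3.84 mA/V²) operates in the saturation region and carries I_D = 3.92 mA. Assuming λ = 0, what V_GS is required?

V_GS = 2.50 V

In saturation I_D = ½ k_n (V_GS − V_TN)², so V_GS − V_TN = √(2 I_D / k_n) = √(2 × 3.92 / 3.84) = 1.43 V.
V_GS = 1.07 + 1.43 = 2.5 V.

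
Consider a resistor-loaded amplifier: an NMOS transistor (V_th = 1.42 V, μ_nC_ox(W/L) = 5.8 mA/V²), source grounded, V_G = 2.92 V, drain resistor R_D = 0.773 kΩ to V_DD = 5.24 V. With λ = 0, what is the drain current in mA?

I_D = 5.58 mA

V_GS = V_G = 2.92 V, so V_ov = 2.92 − 1.42 = 1.5 V.
Assume saturation: I_D = ½ k_n V_ov² = 0.5 × 5.8 × 1.5² = 6.52 mA, giving V_DS = V_DD − I_D R_D = 5.24 − 6.52 × 0.773 = 0.196 V.
But 0.196 V < V_ov = 1.5 V, so the device is actually in triode.
In triode I_D = k_n[V_ov V_DS − ½ V_DS²] and I_D = (V_DD − V_DS)/R_D. Equating: 2.24 V_DS² − 7.725 V_DS + 5.24 = 0, giving V_DS = 0.928 V (the root below V_ov).
I_D = (5.24 − 0.928) / 0.773 = 5.58 mA.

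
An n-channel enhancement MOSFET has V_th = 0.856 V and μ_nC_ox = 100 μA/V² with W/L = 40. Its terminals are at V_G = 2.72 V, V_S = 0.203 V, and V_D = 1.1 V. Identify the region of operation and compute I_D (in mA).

Triode; I_D = 4.35 mA

V_GS = V_G − V_S = 2.72 − 0.203 = 2.52 V; V_DS = V_D − V_S = 1.1 − 0.203 = 0.897 V.
k_n = μ_nC_ox · (W/L) = 4 mA/V².
V_ov = V_GS − V_th = 2.52 − 0.856 = 1.66 V.
Since V_DS = 0.897 V < V_ov = 1.66 V, the device is in the triode region.
I_D = k_n [V_ov · V_DS − ½ V_DS²] = 4 × [1.66 × 0.897 − 0.5 × 0.897²] = 4.35 mA.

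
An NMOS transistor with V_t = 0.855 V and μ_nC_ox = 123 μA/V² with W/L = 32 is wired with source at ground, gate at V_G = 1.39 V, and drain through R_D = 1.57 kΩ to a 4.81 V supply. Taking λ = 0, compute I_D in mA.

V_GS = V_G = 1.39 V, so V_ov = 1.39 − 0.855 = 0.535 V.
k_n = μ_nC_ox · (W/L) = 3.936 mA/V².
Assume saturation: I_D = ½ k_n V_ov² = 0.5 × 3.936 × 0.535² = 0.563 mA, giving V_DS = V_DD − I_D R_D = 4.81 − 0.563 × 1.57 = 3.93 V.
V_DS = 3.93 V ≥ V_ov = 0.535 V, confirming saturation.

I_D = 0.563 mA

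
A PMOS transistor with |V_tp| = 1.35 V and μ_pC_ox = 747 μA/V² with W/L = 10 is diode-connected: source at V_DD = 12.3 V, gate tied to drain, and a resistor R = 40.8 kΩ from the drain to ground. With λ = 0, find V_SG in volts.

V_SG = 1.61 V

With gate tied to drain, V_SG = V_SD ≥ V_SG − |V_tp|, so the device is in saturation.
k_p = μ_pC_ox · (W/L) = 7.47 mA/V².
KCL at the drain: ½ k_p (V_SG − |V_tp|)² = (V_DD − V_SG)/R.
Let x = V_SG − 1.35. Then 152 x² + x − 10.95 = 0, giving x = 0.265 V (positive root), so V_SG = 1.61 V.
I_D = (V_DD − V_SG)/R = (12.3 − 1.61) / 40.8 = 0.262 mA.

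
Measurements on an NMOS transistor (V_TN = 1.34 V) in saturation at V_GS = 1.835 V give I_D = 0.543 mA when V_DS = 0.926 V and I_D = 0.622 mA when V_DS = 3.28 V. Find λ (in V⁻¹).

With V_GS fixed, I_D ∝ (1 + λ V_DS) in saturation, so I_D2/I_D1 = (1 + λ V_DS2)/(1 + λ V_DS1).
0.622/0.543 = 1.145 = (1 + 3.28 λ)/(1 + 0.926 λ).
Solving: λ (I_D1 V_DS2 − I_D2 V_DS1) = I_D2 − I_D1, so λ = (0.622 − 0.543) / (0.543 × 3.28 − 0.622 × 0.926) = 0.079 / 1.21 = 0.0656 V⁻¹.

λ = 0.0656 V⁻¹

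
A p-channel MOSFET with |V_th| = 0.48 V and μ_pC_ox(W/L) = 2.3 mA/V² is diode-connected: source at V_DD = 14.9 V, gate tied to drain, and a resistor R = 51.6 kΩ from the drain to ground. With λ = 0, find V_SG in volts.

With gate tied to drain, V_SG = V_SD ≥ V_SG − |V_th|, so the device is in saturation.
KCL at the drain: ½ k_p (V_SG − |V_th|)² = (V_DD − V_SG)/R.
Let x = V_SG − 0.48. Then 59.3 x² + x − 14.42 = 0, giving x = 0.485 V (positive root), so V_SG = 0.965 V.
I_D = (V_DD − V_SG)/R = (14.9 − 0.965) / 51.6 = 0.27 mA.

V_SG = 0.965 V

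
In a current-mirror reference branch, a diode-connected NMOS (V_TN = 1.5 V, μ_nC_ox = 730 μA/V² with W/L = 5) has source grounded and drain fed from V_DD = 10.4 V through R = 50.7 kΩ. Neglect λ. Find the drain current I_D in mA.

I_D = 0.170 mA

With gate tied to drain, V_GS = V_DS ≥ V_GS − V_TN, so the device is in saturation.
k_n = μ_nC_ox · (W/L) = 3.65 mA/V².
KCL at the drain: ½ k_n (V_GS − V_TN)² = (V_DD − V_GS)/R.
Let x = V_GS − 1.5. Then 92.5 x² + x − 8.9 = 0, giving x = 0.305 V (positive root), so V_GS = 1.8 V.
I_D = (V_DD − V_GS)/R = (10.4 − 1.8) / 50.7 = 0.17 mA.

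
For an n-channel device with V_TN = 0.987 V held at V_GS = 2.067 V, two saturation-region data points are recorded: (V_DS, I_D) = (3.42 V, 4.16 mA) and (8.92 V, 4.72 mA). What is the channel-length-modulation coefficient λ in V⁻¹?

λ = 0.0267 V⁻¹

With V_GS fixed, I_D ∝ (1 + λ V_DS) in saturation, so I_D2/I_D1 = (1 + λ V_DS2)/(1 + λ V_DS1).
4.72/4.16 = 1.135 = (1 + 8.92 λ)/(1 + 3.42 λ).
Solving: λ (I_D1 V_DS2 − I_D2 V_DS1) = I_D2 − I_D1, so λ = (4.72 − 4.16) / (4.16 × 8.92 − 4.72 × 3.42) = 0.56 / 21 = 0.0267 V⁻¹.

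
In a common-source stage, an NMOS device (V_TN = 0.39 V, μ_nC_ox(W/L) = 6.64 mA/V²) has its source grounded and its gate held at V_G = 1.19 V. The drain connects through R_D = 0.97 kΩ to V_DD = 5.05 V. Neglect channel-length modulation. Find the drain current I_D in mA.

V_GS = V_G = 1.19 V, so V_ov = 1.19 − 0.39 = 0.8 V.
Assume saturation: I_D = ½ k_n V_ov² = 0.5 × 6.64 × 0.8² = 2.12 mA, giving V_DS = V_DD − I_D R_D = 5.05 − 2.12 × 0.97 = 2.99 V.
V_DS = 2.99 V ≥ V_ov = 0.8 V, confirming saturation.

I_D = 2.12 mA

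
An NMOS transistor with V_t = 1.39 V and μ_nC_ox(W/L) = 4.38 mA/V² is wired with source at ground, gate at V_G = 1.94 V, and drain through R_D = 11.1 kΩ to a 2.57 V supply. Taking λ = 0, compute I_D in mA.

I_D = 0.222 mA

V_GS = V_G = 1.94 V, so V_ov = 1.94 − 1.39 = 0.55 V.
Assume saturation: I_D = ½ k_n V_ov² = 0.5 × 4.38 × 0.55² = 0.662 mA, giving V_DS = V_DD − I_D R_D = 2.57 − 0.662 × 11.1 = -4.78 V.
But -4.78 V < V_ov = 0.55 V, so the device is actually in triode.
In triode I_D = k_n[V_ov V_DS − ½ V_DS²] and I_D = (V_DD − V_DS)/R_D. Equating: 24.3 V_DS² − 27.74 V_DS + 2.57 = 0, giving V_DS = 0.102 V (the root below V_ov).
I_D = (2.57 − 0.102) / 11.1 = 0.222 mA.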